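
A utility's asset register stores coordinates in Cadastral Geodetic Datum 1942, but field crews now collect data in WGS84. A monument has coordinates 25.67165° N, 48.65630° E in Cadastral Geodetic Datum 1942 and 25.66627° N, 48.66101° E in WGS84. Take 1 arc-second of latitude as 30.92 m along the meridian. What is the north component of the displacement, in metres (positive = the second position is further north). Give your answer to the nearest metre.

ΔN = -599 m

Δφ = 25.66627° − 25.67165° = -0.00538°; Δλ = 48.66101° − 48.65630° = +0.00471°.
1° of latitude = 3600 × 30.92 = 111312 m.
ΔN = Δφ × 111312 = -598.9 m; ΔE = Δλ × 111312 × cos(25.67165°) = +0.00471 × 111312 × 0.901291 = 472.5 m.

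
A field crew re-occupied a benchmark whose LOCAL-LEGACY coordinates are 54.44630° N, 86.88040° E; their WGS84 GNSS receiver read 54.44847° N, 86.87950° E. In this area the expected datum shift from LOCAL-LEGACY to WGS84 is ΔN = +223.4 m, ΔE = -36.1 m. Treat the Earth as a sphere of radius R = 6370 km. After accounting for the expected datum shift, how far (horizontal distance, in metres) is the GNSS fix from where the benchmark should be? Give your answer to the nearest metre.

28 m

Observed coordinate differences: Δφ = +0.00217°, Δλ = -0.00090°.
Converting to metres (1° lat = 111177 m, cos φ = 0.581466): observed ΔN = 241.3 m, observed ΔE = -58.2 m.
Subtracting the expected shift leaves a residual of 241.3 − (223.4) = 17.9 m north and -58.2 − (-36.1) = -22.1 m east.
Residual distance = √(17.9² + (-22.1)²) = 28.4 m.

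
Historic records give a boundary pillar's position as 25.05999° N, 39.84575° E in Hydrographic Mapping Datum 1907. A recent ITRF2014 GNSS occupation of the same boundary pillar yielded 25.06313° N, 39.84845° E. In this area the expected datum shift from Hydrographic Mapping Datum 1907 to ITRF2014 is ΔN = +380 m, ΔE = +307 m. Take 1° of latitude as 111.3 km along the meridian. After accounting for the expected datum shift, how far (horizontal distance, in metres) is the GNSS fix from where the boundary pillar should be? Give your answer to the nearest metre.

Observed coordinate differences: Δφ = +0.00314°, Δλ = +0.00270°.
Converting to metres (1° lat = 111300 m, cos φ = 0.905865): observed ΔN = 349.5 m, observed ΔE = 272.2 m.
Subtracting the expected shift leaves a residual of 349.5 − (380) = -30.5 m north and 272.2 − (307) = -34.8 m east.
Residual distance = √((-30.5)² + (-34.8)²) = 46.3 m.

46 m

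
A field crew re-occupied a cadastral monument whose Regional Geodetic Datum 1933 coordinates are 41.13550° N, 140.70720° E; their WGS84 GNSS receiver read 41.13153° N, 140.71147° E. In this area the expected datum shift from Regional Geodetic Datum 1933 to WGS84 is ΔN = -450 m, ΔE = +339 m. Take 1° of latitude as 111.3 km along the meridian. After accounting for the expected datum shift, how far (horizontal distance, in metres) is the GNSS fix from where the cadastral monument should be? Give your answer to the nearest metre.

21 m

Observed coordinate differences: Δφ = -0.00397°, Δλ = +0.00427°.
Converting to metres (1° lat = 111300 m, cos φ = 0.753156): observed ΔN = -441.9 m, observed ΔE = 357.9 m.
Subtracting the expected shift leaves a residual of -441.9 − (-450) = 8.1 m north and 357.9 − (339) = 18.9 m east.
Residual distance = √(8.1² + 18.9²) = 20.6 m.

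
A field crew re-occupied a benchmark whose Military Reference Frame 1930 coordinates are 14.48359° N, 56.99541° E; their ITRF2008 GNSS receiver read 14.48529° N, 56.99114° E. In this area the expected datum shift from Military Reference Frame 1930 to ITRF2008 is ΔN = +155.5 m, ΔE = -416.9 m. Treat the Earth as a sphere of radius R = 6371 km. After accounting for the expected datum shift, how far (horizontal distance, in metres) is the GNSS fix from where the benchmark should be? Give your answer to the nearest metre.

Observed coordinate differences: Δφ = +0.00170°, Δλ = -0.00427°.
Converting to metres (1° lat = 111195 m, cos φ = 0.968219): observed ΔN = 189.0 m, observed ΔE = -459.7 m.
Subtracting the expected shift leaves a residual of 189.0 − (155.5) = 33.5 m north and -459.7 − (-416.9) = -42.8 m east.
Residual distance = √(33.5² + (-42.8)²) = 54.4 m.

54 m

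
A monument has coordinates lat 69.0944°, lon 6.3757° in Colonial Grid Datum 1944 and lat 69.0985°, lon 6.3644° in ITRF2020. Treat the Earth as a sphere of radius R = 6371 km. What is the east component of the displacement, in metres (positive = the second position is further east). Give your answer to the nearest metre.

ΔE = -448 m

Δφ = 69.0985° − 69.0944° = +0.0041°; Δλ = 6.3644° − 6.3757° = -0.0113°.
1° along a meridian = πR/180 = 111195 m.
ΔN = Δφ × 111195 = 455.9 m; ΔE = Δλ × 111195 × cos(69.0944°) = -0.0113 × 111195 × 0.356829 = -448.4 m.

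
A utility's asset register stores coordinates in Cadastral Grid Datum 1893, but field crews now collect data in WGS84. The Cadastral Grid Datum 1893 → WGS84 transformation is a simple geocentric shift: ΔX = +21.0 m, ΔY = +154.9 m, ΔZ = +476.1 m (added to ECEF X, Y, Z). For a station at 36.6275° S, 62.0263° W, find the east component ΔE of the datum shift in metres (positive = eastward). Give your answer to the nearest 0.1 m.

The local east axis at (φ, λ) is (−sin λ, cos λ, 0), so ΔE = −sin(-62.0263°)·21.0 + cos(-62.0263°)·154.9 = 91.20 m.

ΔE = 91.2 m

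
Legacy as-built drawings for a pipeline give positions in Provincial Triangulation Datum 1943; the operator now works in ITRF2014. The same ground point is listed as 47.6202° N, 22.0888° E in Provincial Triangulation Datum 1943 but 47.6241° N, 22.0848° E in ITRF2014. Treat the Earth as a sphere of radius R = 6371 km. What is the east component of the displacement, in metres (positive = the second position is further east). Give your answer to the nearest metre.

Δφ = 47.6241° − 47.6202° = +0.0039°; Δλ = 22.0848° − 22.0888° = -0.0040°.
1° along a meridian = πR/180 = 111195 m.
ΔN = Δφ × 111195 = 433.7 m; ΔE = Δλ × 111195 × cos(47.6202°) = -0.0040 × 111195 × 0.674042 = -299.8 m.

ΔE = -300 m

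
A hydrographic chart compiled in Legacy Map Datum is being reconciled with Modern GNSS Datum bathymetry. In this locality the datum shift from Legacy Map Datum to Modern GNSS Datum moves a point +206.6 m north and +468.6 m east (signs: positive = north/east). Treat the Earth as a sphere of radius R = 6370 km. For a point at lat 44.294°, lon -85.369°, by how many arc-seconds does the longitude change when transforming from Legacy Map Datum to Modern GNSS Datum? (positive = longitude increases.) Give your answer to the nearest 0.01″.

Δλ = 21.20″

At latitude 44.294°, cos φ = 0.715766.
One radian of longitude at latitude φ spans R cos φ, so Δλ = ΔE / (R cos φ) = 468.6 / (6370000 × 0.715766) = 1.0278e-04 rad = 21.199″.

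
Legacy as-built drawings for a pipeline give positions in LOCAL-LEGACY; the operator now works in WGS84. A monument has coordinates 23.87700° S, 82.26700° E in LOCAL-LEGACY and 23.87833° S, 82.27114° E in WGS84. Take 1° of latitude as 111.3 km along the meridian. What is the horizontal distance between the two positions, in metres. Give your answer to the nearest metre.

Δφ = -23.87833° − -23.87700° = -0.00133°; Δλ = 82.27114° − 82.26700° = +0.00414°.
ΔN = Δφ × 111300 = -148.0 m; ΔE = Δλ × 111300 × cos(-23.87700°) = +0.00414 × 111300 × 0.914417 = 421.3 m.
Distance = √(ΔE² + ΔN²) = √(421.3² + (-148.0)²) = 446.6 m.

447 m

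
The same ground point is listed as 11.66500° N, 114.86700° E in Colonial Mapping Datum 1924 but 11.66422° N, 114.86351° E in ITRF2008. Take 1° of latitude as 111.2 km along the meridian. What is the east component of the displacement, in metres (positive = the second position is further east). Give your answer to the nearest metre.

ΔE = -380 m

Δφ = 11.66422° − 11.66500° = -0.00078°; Δλ = 114.86351° − 114.86700° = -0.00349°.
ΔN = Δφ × 111200 = -86.7 m; ΔE = Δλ × 111200 × cos(11.66500°) = -0.00349 × 111200 × 0.979347 = -380.1 m.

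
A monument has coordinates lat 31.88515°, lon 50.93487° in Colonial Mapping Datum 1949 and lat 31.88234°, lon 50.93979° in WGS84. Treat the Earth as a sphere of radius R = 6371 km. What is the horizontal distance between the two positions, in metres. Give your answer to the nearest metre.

Δφ = 31.88234° − 31.88515° = -0.00281°; Δλ = 50.93979° − 50.93487° = +0.00492°.
1° along a meridian = πR/180 = 111195 m.
ΔN = Δφ × 111195 = -312.5 m; ΔE = Δλ × 111195 × cos(31.88515°) = +0.00492 × 111195 × 0.849109 = 464.5 m.
Distance = √(ΔE² + ΔN²) = √(464.5² + (-312.5)²) = 559.8 m.

560 m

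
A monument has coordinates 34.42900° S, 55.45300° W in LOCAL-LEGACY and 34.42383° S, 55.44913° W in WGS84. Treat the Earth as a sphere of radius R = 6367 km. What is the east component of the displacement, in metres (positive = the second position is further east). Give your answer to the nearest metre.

ΔE = 355 m

Δφ = -34.42383° − -34.42900° = +0.00517°; Δλ = -55.44913° − -55.45300° = +0.00387°.
1° along a meridian = πR/180 = 111125 m.
ΔN = Δφ × 111125 = 574.5 m; ΔE = Δλ × 111125 × cos(-34.42900°) = +0.00387 × 111125 × 0.824827 = 354.7 m.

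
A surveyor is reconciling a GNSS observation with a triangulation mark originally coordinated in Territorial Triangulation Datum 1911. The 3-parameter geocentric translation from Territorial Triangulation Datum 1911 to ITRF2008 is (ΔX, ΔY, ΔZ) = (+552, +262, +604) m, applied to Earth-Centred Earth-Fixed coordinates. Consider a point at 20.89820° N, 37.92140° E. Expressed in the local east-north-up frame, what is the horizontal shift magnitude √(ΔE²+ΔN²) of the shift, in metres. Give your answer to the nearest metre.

At φ = 20.89820°, λ = 37.92140°: sin φ = 0.356709, cos φ = 0.934216, sin λ = 0.614580, cos λ = 0.788855.
ΔE = −sin λ·ΔX + cos λ·ΔY = −(0.614580)·(552) + (0.788855)·(262) = -132.57 m.
ΔN = −sin φ cos λ·ΔX − sin φ sin λ·ΔY + cos φ·ΔZ = −(0.356709)(0.788855)(552) − (0.356709)(0.614580)(262) + (0.934216)(604) = 351.50 m.
Horizontal magnitude = √(ΔE² + ΔN²) = √((-132.57)² + 351.50²) = 375.67 m.

376 m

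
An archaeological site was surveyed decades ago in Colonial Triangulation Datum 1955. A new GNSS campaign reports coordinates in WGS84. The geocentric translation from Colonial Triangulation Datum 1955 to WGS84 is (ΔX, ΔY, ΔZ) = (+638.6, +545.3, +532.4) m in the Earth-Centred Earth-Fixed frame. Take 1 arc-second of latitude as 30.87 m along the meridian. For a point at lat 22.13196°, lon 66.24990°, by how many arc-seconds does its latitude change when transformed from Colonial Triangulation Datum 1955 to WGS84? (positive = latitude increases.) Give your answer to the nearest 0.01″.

Δφ = 6.75″

sin φ = 0.376741, cos φ = 0.926319, sin λ = 0.915311, cos λ = 0.402748.
North component: ΔN = −sin φ cos λ·ΔX − sin φ sin λ·ΔY + cos φ·ΔZ = −(0.376741)(0.402748)(638.6) − (0.376741)(0.915311)(545.3) + (0.926319)(532.4) = 208.24 m.
1° of latitude spans 3600 × 30.87 = 111132 m, so Δφ = 208.24 / 111132 × 3600 = 6.746″.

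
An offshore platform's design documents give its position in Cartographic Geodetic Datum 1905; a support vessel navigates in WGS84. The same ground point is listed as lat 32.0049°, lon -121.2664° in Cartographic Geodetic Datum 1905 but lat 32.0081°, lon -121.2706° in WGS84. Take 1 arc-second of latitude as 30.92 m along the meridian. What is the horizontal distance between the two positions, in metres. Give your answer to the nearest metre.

Δφ = 32.0081° − 32.0049° = +0.0032°; Δλ = -121.2706° − -121.2664° = -0.0042°.
1° of latitude = 3600 × 30.92 = 111312 m.
ΔN = Δφ × 111312 = 356.2 m; ΔE = Δλ × 111312 × cos(32.0049°) = -0.0042 × 111312 × 0.848003 = -396.5 m.
Distance = √(ΔE² + ΔN²) = √((-396.5)² + 356.2²) = 533.0 m.

533 m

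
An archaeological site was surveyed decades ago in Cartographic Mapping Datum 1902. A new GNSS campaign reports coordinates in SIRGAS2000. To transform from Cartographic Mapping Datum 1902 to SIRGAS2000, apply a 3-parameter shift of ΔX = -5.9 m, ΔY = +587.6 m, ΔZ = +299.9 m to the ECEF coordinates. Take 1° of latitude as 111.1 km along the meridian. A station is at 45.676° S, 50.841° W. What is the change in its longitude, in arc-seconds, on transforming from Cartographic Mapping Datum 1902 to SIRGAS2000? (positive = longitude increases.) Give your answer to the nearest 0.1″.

Δλ = 17.0″

sin φ = -0.715400, cos φ = 0.698715, sin λ = -0.775397, cos λ = 0.631475.
East component: ΔE = −sin λ·ΔX + cos λ·ΔY = −(-0.775397)(-5.9) + (0.631475)(587.6) = 366.48 m.
1° of latitude spans 111100 m; at latitude φ, 1° of longitude spans that × cos φ = 77627.2 m, so Δλ = 366.48 / 77627.2 × 3600 = 16.996″.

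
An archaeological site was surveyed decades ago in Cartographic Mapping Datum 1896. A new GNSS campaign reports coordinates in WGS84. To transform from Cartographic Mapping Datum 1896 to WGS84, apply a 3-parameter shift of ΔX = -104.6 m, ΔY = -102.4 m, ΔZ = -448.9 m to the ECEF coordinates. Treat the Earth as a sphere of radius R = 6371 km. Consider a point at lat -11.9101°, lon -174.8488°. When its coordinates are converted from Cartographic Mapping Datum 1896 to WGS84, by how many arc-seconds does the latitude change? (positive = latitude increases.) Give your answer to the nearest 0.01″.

sin φ = -0.206377, cos φ = 0.978473, sin λ = -0.089784, cos λ = -0.995961.
North component: ΔN = −sin φ cos λ·ΔX − sin φ sin λ·ΔY + cos φ·ΔZ = −(-0.206377)(-0.995961)(-104.6) − (-0.206377)(-0.089784)(-102.4) + (0.978473)(-448.9) = -415.84 m.
1° of latitude spans πR/180 = 111195 m, so Δφ = -415.84 / 111195 × 3600 = -13.463″.

Δφ = -13.46″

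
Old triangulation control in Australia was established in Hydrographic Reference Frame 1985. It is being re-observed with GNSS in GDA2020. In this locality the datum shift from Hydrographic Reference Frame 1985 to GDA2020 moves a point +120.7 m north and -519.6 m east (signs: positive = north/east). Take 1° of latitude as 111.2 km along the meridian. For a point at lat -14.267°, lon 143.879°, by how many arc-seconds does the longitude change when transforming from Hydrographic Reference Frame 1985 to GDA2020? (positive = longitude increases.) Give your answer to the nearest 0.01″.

At latitude -14.267°, cos φ = 0.969158.
1° of longitude at this latitude = 111.2 × cos φ = 107.77 km, so Δλ = -519.6 / 107770.4 = -0.0048214° = -17.357″.

Δλ = -17.36″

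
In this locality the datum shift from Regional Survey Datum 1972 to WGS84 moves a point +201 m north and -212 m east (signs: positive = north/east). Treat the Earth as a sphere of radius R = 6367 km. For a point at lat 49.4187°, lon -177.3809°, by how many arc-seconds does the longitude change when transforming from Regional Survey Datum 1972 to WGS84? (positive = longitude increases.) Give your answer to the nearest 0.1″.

Δλ = -10.6″

At latitude 49.4187°, cos φ = 0.650526.
One radian of longitude at latitude φ spans R cos φ, so Δλ = ΔE / (R cos φ) = -212.0 / (6367000 × 0.650526) = -5.1184e-05 rad = -10.558″.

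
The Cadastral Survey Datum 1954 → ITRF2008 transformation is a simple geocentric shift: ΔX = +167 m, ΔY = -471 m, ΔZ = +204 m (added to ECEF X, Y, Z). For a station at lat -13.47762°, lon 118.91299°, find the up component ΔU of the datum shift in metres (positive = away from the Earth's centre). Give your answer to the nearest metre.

At φ = -13.47762°, λ = 118.91299°: sin φ = -0.233066, cos φ = 0.972461, sin λ = 0.875355, cos λ = -0.483481.
ΔU = cos φ cos λ·ΔX + cos φ sin λ·ΔY + sin φ·ΔZ = (0.972461)(-0.483481)(167) + (0.972461)(0.875355)(-471) + (-0.233066)(204) = -527.00 m.

ΔU = -527 m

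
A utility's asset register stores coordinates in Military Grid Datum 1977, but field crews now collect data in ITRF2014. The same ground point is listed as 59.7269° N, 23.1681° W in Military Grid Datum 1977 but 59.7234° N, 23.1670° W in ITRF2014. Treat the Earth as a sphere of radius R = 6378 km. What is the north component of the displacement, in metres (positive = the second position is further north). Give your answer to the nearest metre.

ΔN = -390 m

Δφ = 59.7234° − 59.7269° = -0.0035°; Δλ = -23.1670° − -23.1681° = +0.0011°.
1° along a meridian = πR/180 = 111317 m.
ΔN = Δφ × 111317 = -389.6 m; ΔE = Δλ × 111317 × cos(59.7269°) = +0.0011 × 111317 × 0.504122 = 61.7 m.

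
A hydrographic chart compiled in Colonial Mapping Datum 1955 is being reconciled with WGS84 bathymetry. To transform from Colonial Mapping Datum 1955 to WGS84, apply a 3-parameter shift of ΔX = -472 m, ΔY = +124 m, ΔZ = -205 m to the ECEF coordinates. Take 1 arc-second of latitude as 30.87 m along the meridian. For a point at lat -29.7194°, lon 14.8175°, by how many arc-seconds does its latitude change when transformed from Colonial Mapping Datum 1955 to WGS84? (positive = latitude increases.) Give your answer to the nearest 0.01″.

sin φ = -0.495753, cos φ = 0.868464, sin λ = 0.255741, cos λ = 0.966745.
North component: ΔN = −sin φ cos λ·ΔX − sin φ sin λ·ΔY + cos φ·ΔZ = −(-0.495753)(0.966745)(-472) − (-0.495753)(0.255741)(124) + (0.868464)(-205) = -388.53 m.
1° of latitude spans 3600 × 30.87 = 111132 m, so Δφ = -388.53 / 111132 × 3600 = -12.586″.

Δφ = -12.59″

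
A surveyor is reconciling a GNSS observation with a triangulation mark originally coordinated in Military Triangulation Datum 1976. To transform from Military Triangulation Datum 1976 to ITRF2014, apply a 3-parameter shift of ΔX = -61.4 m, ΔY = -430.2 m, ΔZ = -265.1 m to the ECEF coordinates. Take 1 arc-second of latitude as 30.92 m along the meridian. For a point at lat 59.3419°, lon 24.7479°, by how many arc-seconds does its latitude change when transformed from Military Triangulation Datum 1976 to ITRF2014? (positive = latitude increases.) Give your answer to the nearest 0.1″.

Δφ = 2.2″

sin φ = 0.860225, cos φ = 0.509914, sin λ = 0.418626, cos λ = 0.908159.
North component: ΔN = −sin φ cos λ·ΔX − sin φ sin λ·ΔY + cos φ·ΔZ = −(0.860225)(0.908159)(-61.4) − (0.860225)(0.418626)(-430.2) + (0.509914)(-265.1) = 67.71 m.
1° of latitude spans 3600 × 30.92 = 111312 m, so Δφ = 67.71 / 111312 × 3600 = 2.190″.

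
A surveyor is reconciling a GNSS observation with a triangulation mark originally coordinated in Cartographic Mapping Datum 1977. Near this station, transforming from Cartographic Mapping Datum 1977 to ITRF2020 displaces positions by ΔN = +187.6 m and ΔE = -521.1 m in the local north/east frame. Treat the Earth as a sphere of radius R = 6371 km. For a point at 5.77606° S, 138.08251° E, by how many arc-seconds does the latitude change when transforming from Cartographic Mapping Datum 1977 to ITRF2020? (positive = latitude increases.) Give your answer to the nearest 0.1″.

Δφ = 6.1″

On a sphere of radius R, 1 rad of latitude = R, so Δφ = ΔN / R = 187.6 / 6371000 = 2.9446e-05 rad = 6.074″.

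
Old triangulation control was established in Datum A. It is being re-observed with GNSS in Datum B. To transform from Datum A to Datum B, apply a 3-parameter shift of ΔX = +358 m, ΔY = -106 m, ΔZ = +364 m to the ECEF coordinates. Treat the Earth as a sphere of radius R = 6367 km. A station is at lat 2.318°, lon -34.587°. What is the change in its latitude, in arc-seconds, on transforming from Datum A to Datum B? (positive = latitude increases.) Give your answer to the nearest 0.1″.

sin φ = 0.040446, cos φ = 0.999182, sin λ = -0.567657, cos λ = 0.823265.
North component: ΔN = −sin φ cos λ·ΔX − sin φ sin λ·ΔY + cos φ·ΔZ = −(0.040446)(0.823265)(358) − (0.040446)(-0.567657)(-106) + (0.999182)(364) = 349.35 m.
1° of latitude spans πR/180 = 111125 m, so Δφ = 349.35 / 111125 × 3600 = 11.317″.

Δφ = 11.3″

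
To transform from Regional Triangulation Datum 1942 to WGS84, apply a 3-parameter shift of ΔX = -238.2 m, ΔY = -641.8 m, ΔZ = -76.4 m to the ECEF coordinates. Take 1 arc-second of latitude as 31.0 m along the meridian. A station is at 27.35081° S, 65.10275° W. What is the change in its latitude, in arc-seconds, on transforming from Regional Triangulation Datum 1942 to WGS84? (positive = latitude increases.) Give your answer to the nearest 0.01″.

Δφ = 4.95″

sin φ = -0.459437, cos φ = 0.888210, sin λ = -0.907064, cos λ = 0.420992.
North component: ΔN = −sin φ cos λ·ΔX − sin φ sin λ·ΔY + cos φ·ΔZ = −(-0.459437)(0.420992)(-238.2) − (-0.459437)(-0.907064)(-641.8) + (0.888210)(-76.4) = 153.53 m.
1° of latitude spans 3600 × 31.00 = 111600 m, so Δφ = 153.53 / 111600 × 3600 = 4.953″.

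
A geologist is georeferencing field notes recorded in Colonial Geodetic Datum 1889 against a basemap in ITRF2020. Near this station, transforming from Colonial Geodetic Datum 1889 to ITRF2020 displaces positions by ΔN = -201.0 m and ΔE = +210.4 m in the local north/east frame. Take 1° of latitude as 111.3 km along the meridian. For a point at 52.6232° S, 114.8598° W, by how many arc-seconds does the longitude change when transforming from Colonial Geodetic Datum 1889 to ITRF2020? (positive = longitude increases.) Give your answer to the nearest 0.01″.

Δλ = 11.21″

At latitude -52.6232°, cos φ = 0.607054.
1° of longitude at this latitude = 111.3 × cos φ = 67.57 km, so Δλ = 210.4 / 67565.1 = 0.0031140° = 11.211″.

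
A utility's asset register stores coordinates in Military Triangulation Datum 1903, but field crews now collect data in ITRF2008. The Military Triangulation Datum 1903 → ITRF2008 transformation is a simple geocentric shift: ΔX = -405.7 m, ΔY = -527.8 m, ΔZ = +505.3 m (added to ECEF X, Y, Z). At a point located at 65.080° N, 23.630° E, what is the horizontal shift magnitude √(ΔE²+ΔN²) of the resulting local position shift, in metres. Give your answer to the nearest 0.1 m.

The local east axis at (φ, λ) is (−sin λ, cos λ, 0), so ΔE = −sin(23.630°)·(-405.7) + cos(23.630°)·(-527.8) = -320.93 m.
The local north axis is (−sin φ cos λ, −sin φ sin λ, cos φ), giving ΔN = 337.078 + 191.861 + 212.909 = 741.85 m.
Horizontal magnitude = √(ΔE² + ΔN²) = √((-320.93)² + 741.85²) = 808.29 m.

808.3 m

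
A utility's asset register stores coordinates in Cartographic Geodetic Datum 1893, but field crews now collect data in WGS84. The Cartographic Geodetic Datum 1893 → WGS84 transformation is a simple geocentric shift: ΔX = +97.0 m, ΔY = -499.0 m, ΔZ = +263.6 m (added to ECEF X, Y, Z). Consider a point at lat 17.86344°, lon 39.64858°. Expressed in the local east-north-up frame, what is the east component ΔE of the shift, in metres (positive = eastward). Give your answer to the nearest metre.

ΔE = -446 m

The local east axis at (φ, λ) is (−sin λ, cos λ, 0), so ΔE = −sin(39.64858°)·97.0 + cos(39.64858°)·(-499.0) = -446.11 m.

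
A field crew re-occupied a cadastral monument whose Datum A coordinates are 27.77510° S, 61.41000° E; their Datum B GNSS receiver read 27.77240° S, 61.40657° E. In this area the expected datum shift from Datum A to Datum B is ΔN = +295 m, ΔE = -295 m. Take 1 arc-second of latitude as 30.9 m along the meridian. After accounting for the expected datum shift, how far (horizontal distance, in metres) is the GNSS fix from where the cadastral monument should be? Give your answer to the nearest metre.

43 m

Observed coordinate differences: Δφ = +0.00270°, Δλ = -0.00343°.
Converting to metres (1° lat = 111240 m, cos φ = 0.884784): observed ΔN = 300.3 m, observed ΔE = -337.6 m.
Subtracting the expected shift leaves a residual of 300.3 − (295) = 5.3 m north and -337.6 − (-295) = -42.6 m east.
Residual distance = √(5.3² + (-42.6)²) = 42.9 m.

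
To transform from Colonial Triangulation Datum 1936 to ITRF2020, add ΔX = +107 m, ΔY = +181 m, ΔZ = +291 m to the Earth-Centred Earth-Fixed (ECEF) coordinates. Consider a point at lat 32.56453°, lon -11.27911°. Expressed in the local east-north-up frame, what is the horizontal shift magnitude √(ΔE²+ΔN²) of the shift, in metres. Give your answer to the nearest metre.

At φ = 32.56453°, λ = -11.27911°: sin φ = 0.538249, cos φ = 0.842786, sin λ = -0.195589, cos λ = 0.980686.
ΔE = −sin λ·ΔX + cos λ·ΔY = −(-0.195589)·(107) + (0.980686)·(181) = 198.43 m.
ΔN = −sin φ cos λ·ΔX − sin φ sin λ·ΔY + cos φ·ΔZ = −(0.538249)(0.980686)(107) − (0.538249)(-0.195589)(181) + (0.842786)(291) = 207.83 m.
Horizontal magnitude = √(ΔE² + ΔN²) = √(198.43² + 207.83²) = 287.34 m.

287 m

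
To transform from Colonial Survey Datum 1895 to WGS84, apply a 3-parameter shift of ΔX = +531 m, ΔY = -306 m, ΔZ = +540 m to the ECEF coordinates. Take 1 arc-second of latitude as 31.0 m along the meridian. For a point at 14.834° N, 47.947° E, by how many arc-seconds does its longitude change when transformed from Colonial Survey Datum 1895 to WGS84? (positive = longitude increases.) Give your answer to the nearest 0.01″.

Δλ = -20.00″

sin φ = 0.256019, cos φ = 0.966672, sin λ = 0.742526, cos λ = 0.669818.
East component: ΔE = −sin λ·ΔX + cos λ·ΔY = −(0.742526)(531) + (0.669818)(-306) = -599.25 m.
1° of latitude spans 3600 × 31.00 = 111600 m; at latitude φ, 1° of longitude spans that × cos φ = 107880.6 m, so Δλ = -599.25 / 107880.6 × 3600 = -19.997″.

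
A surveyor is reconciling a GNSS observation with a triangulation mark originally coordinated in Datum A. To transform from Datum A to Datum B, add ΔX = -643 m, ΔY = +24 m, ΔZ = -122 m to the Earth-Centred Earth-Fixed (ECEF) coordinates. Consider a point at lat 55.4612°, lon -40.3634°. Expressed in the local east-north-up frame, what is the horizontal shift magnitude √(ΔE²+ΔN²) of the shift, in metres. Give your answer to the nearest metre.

528 m

The local east axis at (φ, λ) is (−sin λ, cos λ, 0), so ΔE = −sin(-40.3634°)·(-643) + cos(-40.3634°)·24 = -398.14 m.
The local north axis is (−sin φ cos λ, −sin φ sin λ, cos φ), giving ΔN = 403.580 + 12.804 − 69.170 = 347.21 m.
Horizontal magnitude = √(ΔE² + ΔN²) = √((-398.14)² + 347.21²) = 528.27 m.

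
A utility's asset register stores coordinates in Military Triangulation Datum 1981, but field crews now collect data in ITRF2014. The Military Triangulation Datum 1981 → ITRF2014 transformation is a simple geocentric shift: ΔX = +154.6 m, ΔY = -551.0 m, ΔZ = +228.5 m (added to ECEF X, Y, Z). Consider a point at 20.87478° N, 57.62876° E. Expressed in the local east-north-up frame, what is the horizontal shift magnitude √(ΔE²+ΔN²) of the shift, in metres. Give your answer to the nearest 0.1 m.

550.9 m

The local east axis at (φ, λ) is (−sin λ, cos λ, 0), so ΔE = −sin(57.62876°)·154.6 + cos(57.62876°)·(-551.0) = -425.58 m.
The local north axis is (−sin φ cos λ, −sin φ sin λ, cos φ), giving ΔN = -29.494 + 165.825 + 213.502 = 349.83 m.
Horizontal magnitude = √(ΔE² + ΔN²) = √((-425.58)² + 349.83²) = 550.91 m.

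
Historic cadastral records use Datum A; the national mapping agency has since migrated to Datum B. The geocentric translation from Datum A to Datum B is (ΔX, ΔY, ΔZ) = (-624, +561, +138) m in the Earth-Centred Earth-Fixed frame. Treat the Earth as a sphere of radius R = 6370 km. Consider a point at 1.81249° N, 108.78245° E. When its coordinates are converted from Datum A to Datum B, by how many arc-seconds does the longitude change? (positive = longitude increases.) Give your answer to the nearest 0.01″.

sin φ = 0.031629, cos φ = 0.999500, sin λ = 0.946748, cos λ = -0.321976.
East component: ΔE = −sin λ·ΔX + cos λ·ΔY = −(0.946748)(-624) + (-0.321976)(561) = 410.14 m.
1° of latitude spans πR/180 = 111177 m; at latitude φ, 1° of longitude spans that × cos φ = 111121.9 m, so Δλ = 410.14 / 111121.9 × 3600 = 13.287″.

Δλ = 13.29″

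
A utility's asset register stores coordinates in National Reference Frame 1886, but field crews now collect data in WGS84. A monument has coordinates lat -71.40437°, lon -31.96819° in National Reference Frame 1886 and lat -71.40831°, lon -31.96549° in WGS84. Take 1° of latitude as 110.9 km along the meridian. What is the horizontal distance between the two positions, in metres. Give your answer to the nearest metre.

Δφ = -71.40831° − -71.40437° = -0.00394°; Δλ = -31.96549° − -31.96819° = +0.00270°.
ΔN = Δφ × 110900 = -436.9 m; ΔE = Δλ × 110900 × cos(-71.40437°) = +0.00270 × 110900 × 0.318887 = 95.5 m.
Distance = √(ΔE² + ΔN²) = √(95.5² + (-436.9)²) = 447.3 m.

447 m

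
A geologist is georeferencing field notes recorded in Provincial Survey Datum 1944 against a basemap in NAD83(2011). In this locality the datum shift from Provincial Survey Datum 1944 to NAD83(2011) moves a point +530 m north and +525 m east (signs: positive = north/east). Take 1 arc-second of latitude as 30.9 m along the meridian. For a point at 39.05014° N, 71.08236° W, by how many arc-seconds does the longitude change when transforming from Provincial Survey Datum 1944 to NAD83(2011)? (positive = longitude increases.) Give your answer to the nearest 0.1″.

At latitude 39.05014°, cos φ = 0.776595.
1″ of longitude at this latitude = 30.90 × cos φ = 23.9968 m, so Δλ = 525.0 / 23.9968 = 21.878″.

Δλ = 21.9″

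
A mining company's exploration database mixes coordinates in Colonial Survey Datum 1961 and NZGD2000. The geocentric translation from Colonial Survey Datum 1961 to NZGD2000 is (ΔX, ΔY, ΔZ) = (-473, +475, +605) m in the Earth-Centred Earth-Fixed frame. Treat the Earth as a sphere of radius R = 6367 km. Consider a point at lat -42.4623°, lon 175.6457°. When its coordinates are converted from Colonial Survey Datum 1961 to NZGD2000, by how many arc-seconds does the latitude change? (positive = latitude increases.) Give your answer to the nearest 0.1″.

sin φ = -0.675105, cos φ = 0.737722, sin λ = 0.075924, cos λ = -0.997114.
North component: ΔN = −sin φ cos λ·ΔX − sin φ sin λ·ΔY + cos φ·ΔZ = −(-0.675105)(-0.997114)(-473) − (-0.675105)(0.075924)(475) + (0.737722)(605) = 789.07 m.
1° of latitude spans πR/180 = 111125 m, so Δφ = 789.07 / 111125 × 3600 = 25.563″.

Δφ = 25.6″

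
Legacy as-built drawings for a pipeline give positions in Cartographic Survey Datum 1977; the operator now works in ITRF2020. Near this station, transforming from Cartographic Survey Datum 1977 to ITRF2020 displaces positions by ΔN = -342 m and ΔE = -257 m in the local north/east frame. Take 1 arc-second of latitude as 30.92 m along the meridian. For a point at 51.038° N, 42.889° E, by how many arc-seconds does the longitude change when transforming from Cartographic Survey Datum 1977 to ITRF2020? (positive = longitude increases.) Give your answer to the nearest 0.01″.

At latitude 51.038°, cos φ = 0.628805.
1″ of longitude at this latitude = 30.92 × cos φ = 19.4426 m, so Δλ = -257.0 / 19.4426 = -13.218″.

Δλ = -13.22″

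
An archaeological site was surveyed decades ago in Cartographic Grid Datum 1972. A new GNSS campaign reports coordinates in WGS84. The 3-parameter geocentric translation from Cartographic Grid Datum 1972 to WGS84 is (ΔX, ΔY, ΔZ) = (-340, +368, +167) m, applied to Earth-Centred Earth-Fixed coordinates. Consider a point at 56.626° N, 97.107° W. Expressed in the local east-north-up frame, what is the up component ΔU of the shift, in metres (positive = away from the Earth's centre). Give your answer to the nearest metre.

ΔU = -38 m

The local up (radial) axis is (cos φ cos λ, cos φ sin λ, sin φ), giving ΔU = 23.140 − 200.882 + 139.461 = -38.28 m.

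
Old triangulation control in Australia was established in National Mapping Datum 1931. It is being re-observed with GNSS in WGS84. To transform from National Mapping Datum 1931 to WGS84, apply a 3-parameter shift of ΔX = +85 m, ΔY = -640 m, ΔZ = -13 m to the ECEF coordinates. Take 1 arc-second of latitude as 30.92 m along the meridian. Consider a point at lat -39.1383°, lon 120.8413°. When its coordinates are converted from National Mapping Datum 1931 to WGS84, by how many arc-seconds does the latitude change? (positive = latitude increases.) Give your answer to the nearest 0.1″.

Δφ = -12.4″

sin φ = -0.631194, cos φ = 0.775625, sin λ = 0.858591, cos λ = -0.512662.
North component: ΔN = −sin φ cos λ·ΔX − sin φ sin λ·ΔY + cos φ·ΔZ = −(-0.631194)(-0.512662)(85) − (-0.631194)(0.858591)(-640) + (0.775625)(-13) = -384.43 m.
1° of latitude spans 3600 × 30.92 = 111312 m, so Δφ = -384.43 / 111312 × 3600 = -12.433″.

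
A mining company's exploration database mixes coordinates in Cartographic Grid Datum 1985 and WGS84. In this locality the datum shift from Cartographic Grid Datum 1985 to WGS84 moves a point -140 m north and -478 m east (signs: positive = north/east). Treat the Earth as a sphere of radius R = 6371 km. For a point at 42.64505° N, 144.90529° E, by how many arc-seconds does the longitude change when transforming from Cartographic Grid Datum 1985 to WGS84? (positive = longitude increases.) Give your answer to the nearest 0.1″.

Δλ = -21.0″

At latitude 42.64505°, cos φ = 0.735565.
One radian of longitude at latitude φ spans R cos φ, so Δλ = ΔE / (R cos φ) = -478.0 / (6371000 × 0.735565) = -1.0200e-04 rad = -21.039″.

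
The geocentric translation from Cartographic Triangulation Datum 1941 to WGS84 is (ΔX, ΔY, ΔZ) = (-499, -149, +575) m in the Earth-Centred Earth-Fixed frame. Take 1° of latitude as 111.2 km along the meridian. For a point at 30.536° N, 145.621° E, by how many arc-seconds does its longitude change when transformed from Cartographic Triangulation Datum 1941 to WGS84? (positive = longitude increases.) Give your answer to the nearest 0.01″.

Δλ = 15.21″

sin φ = 0.508080, cos φ = 0.861310, sin λ = 0.564665, cos λ = -0.825321.
East component: ΔE = −sin λ·ΔX + cos λ·ΔY = −(0.564665)(-499) + (-0.825321)(-149) = 404.74 m.
1° of latitude spans 111200 m; at latitude φ, 1° of longitude spans that × cos φ = 95777.7 m, so Δλ = 404.74 / 95777.7 × 3600 = 15.213″.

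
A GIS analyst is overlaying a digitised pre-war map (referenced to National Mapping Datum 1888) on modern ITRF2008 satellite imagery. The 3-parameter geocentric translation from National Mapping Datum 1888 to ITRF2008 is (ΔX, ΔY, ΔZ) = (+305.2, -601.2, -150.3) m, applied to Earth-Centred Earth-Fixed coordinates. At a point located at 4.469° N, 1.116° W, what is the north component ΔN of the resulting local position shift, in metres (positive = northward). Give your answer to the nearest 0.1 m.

ΔN = -174.5 m

At φ = 4.469°, λ = -1.116°: sin φ = 0.077920, cos φ = 0.996960, sin λ = -0.019477, cos λ = 0.999810.
ΔN = −sin φ cos λ·ΔX − sin φ sin λ·ΔY + cos φ·ΔZ = −(0.077920)(0.999810)(305.2) − (0.077920)(-0.019477)(-601.2) + (0.996960)(-150.3) = -174.53 m.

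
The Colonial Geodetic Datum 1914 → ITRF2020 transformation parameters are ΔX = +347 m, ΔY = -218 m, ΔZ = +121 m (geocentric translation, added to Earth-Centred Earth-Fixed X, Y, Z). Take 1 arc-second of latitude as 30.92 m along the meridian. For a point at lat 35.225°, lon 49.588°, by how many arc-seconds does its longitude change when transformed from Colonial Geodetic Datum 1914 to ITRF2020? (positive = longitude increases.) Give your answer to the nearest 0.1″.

sin φ = 0.576789, cos φ = 0.816893, sin λ = 0.761403, cos λ = 0.648279.
East component: ΔE = −sin λ·ΔX + cos λ·ΔY = −(0.761403)(347) + (0.648279)(-218) = -405.53 m.
1° of latitude spans 3600 × 30.92 = 111312 m; at latitude φ, 1° of longitude spans that × cos φ = 90930.0 m, so Δλ = -405.53 / 90930.0 × 3600 = -16.055″.

Δλ = -16.1″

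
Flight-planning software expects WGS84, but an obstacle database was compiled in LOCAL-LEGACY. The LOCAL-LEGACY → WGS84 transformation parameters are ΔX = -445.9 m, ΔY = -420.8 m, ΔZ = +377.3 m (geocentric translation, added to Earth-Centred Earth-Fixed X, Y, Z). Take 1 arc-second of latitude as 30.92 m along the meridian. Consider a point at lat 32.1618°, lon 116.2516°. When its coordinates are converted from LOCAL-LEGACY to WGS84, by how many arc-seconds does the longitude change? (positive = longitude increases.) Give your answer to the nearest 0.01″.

Δλ = 22.39″

sin φ = 0.532312, cos φ = 0.846548, sin λ = 0.896860, cos λ = -0.442314.
East component: ΔE = −sin λ·ΔX + cos λ·ΔY = −(0.896860)(-445.9) + (-0.442314)(-420.8) = 586.04 m.
1° of latitude spans 3600 × 30.92 = 111312 m; at latitude φ, 1° of longitude spans that × cos φ = 94231.0 m, so Δλ = 586.04 / 94231.0 × 3600 = 22.389″.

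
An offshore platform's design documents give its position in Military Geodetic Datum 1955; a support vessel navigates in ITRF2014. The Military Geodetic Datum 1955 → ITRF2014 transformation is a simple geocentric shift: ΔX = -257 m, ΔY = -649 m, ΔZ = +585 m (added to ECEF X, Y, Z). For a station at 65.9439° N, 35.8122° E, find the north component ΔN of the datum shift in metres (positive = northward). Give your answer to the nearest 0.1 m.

ΔN = 775.5 m

The local north axis is (−sin φ cos λ, −sin φ sin λ, cos φ), giving ΔN = 190.310 + 346.767 + 238.464 = 775.54 m.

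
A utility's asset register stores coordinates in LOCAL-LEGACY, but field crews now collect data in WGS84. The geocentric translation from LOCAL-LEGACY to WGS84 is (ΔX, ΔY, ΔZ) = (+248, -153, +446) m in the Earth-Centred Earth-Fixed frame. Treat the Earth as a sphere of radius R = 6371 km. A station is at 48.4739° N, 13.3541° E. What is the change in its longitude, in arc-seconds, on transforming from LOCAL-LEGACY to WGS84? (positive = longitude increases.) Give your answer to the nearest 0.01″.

Δλ = -10.07″

sin φ = 0.748654, cos φ = 0.662961, sin λ = 0.230969, cos λ = 0.972961.
East component: ΔE = −sin λ·ΔX + cos λ·ΔY = −(0.230969)(248) + (0.972961)(-153) = -206.14 m.
1° of latitude spans πR/180 = 111195 m; at latitude φ, 1° of longitude spans that × cos φ = 73717.9 m, so Δλ = -206.14 / 73717.9 × 3600 = -10.067″.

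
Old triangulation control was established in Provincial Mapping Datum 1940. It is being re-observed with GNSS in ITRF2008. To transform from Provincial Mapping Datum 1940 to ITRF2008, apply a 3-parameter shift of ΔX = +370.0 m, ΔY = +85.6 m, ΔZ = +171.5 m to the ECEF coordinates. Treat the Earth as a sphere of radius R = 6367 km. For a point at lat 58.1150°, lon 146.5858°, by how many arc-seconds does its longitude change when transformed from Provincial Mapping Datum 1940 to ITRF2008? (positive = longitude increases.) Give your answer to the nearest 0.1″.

Δλ = -16.9″

sin φ = 0.849110, cos φ = 0.528216, sin λ = 0.550688, cos λ = -0.834711.
East component: ΔE = −sin λ·ΔX + cos λ·ΔY = −(0.550688)(370.0) + (-0.834711)(85.6) = -275.21 m.
1° of latitude spans πR/180 = 111125 m; at latitude φ, 1° of longitude spans that × cos φ = 58698.1 m, so Δλ = -275.21 / 58698.1 × 3600 = -16.879″.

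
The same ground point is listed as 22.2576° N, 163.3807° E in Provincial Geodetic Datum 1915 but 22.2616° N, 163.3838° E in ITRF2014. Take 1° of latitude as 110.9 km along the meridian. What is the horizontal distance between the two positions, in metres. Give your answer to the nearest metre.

546 m

Δφ = 22.2616° − 22.2576° = +0.0040°; Δλ = 163.3838° − 163.3807° = +0.0031°.
ΔN = Δφ × 110900 = 443.6 m; ΔE = Δλ × 110900 × cos(22.2576°) = +0.0031 × 110900 × 0.925490 = 318.2 m.
Distance = √(ΔE² + ΔN²) = √(318.2² + 443.6²) = 545.9 m.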